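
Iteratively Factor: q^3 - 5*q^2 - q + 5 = (q + 1)*(q^2 - 6*q + 5) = (q - 5)*(q + 1)*(q - 1)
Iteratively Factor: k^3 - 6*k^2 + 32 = (k - 4)*(k^2 - 2*k - 8) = (k - 4)^2*(k + 2)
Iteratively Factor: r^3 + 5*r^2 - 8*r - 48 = (r + 4)*(r^2 + r - 12) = (r + 4)^2*(r - 3)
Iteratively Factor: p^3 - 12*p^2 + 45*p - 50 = (p - 5)*(p^2 - 7*p + 10) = (p - 5)^2*(p - 2)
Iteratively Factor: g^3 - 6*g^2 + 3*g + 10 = (g - 5)*(g^2 - g - 2) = (g - 5)*(g + 1)*(g - 2)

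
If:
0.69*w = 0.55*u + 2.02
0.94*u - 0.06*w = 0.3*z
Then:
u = 0.33625730994152*z + 0.196881091617934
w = 0.268031189083821*z + 3.08447043534763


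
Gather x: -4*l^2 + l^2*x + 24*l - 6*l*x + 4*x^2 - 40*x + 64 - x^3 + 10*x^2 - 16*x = -4*l^2 + 24*l - x^3 + 14*x^2 + x*(l^2 - 6*l - 56) + 64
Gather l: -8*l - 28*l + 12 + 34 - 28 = 18 - 36*l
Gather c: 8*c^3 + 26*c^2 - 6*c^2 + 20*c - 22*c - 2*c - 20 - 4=8*c^3 + 20*c^2 - 4*c - 24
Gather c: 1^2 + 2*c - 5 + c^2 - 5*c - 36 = c^2 - 3*c - 40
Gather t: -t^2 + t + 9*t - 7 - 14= -t^2 + 10*t - 21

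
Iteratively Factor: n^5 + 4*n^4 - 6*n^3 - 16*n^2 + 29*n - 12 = (n - 1)*(n^4 + 5*n^3 - n^2 - 17*n + 12) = (n - 1)^2*(n^3 + 6*n^2 + 5*n - 12) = (n - 1)^2*(n + 4)*(n^2 + 2*n - 3) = (n - 1)^3*(n + 4)*(n + 3)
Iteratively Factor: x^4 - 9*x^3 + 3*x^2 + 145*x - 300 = (x + 4)*(x^3 - 13*x^2 + 55*x - 75) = (x - 3)*(x + 4)*(x^2 - 10*x + 25) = (x - 5)*(x - 3)*(x + 4)*(x - 5)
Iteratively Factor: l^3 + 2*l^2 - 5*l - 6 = (l + 1)*(l^2 + l - 6) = (l - 2)*(l + 1)*(l + 3)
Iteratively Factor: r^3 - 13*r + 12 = (r - 3)*(r^2 + 3*r - 4) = (r - 3)*(r + 4)*(r - 1)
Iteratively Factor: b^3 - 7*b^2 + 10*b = (b - 2)*(b^2 - 5*b) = b*(b - 2)*(b - 5)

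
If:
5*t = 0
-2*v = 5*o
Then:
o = -2*v/5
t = 0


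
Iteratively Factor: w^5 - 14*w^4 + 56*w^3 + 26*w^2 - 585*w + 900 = (w - 5)*(w^4 - 9*w^3 + 11*w^2 + 81*w - 180) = (w - 5)^2*(w^3 - 4*w^2 - 9*w + 36) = (w - 5)^2*(w - 4)*(w^2 - 9) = (w - 5)^2*(w - 4)*(w - 3)*(w + 3)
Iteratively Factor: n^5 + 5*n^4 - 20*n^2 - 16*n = (n + 4)*(n^4 + n^3 - 4*n^2 - 4*n) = n*(n + 4)*(n^3 + n^2 - 4*n - 4) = n*(n + 1)*(n + 4)*(n^2 - 4) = n*(n - 2)*(n + 1)*(n + 4)*(n + 2)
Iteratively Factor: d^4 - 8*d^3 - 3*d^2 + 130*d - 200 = (d - 2)*(d^3 - 6*d^2 - 15*d + 100) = (d - 5)*(d - 2)*(d^2 - d - 20) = (d - 5)^2*(d - 2)*(d + 4)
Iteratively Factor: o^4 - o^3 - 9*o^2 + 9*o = (o)*(o^3 - o^2 - 9*o + 9) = o*(o + 3)*(o^2 - 4*o + 3) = o*(o - 1)*(o + 3)*(o - 3)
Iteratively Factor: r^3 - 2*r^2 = (r)*(r^2 - 2*r) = r^2*(r - 2)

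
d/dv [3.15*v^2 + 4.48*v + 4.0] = 6.3*v + 4.48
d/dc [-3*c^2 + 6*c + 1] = 6 - 6*c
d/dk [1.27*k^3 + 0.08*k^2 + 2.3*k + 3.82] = 3.81*k^2 + 0.16*k + 2.3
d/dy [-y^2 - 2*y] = -2*y - 2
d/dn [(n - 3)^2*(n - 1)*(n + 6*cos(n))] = (n - 3)*(-(n - 3)*(n - 1)*(6*sin(n) - 1) + (n - 3)*(n + 6*cos(n)) + (n + 6*cos(n))*(2*n - 2))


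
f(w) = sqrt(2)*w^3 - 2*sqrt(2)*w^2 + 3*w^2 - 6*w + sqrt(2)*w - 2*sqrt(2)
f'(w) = 3*sqrt(2)*w^2 - 4*sqrt(2)*w + 6*w - 6 + sqrt(2)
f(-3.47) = -43.94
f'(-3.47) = 45.31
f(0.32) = -4.23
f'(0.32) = -4.04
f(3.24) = 32.22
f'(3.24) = 41.06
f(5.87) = 262.21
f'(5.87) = 143.62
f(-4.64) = -119.13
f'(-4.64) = 85.16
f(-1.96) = -3.83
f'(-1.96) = 11.04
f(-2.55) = -13.47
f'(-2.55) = 22.13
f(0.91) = -5.79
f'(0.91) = -0.76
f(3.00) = 23.14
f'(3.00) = 34.63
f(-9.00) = -978.62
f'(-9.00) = 335.98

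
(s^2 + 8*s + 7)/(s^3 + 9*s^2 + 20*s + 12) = (s + 7)/(s^2 + 8*s + 12)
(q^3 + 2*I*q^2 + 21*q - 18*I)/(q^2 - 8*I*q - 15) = (q^2 + 5*I*q + 6)/(q - 5*I)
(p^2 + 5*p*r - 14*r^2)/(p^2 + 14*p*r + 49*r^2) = (p - 2*r)/(p + 7*r)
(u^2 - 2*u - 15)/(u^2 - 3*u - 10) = (u + 3)/(u + 2)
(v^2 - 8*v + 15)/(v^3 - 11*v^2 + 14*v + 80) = (v - 3)/(v^2 - 6*v - 16)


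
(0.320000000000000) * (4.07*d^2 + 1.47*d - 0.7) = 1.3024*d^2 + 0.4704*d - 0.224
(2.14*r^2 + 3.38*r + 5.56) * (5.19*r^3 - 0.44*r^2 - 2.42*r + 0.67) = 11.1066*r^5 + 16.6006*r^4 + 22.1904*r^3 - 9.1922*r^2 - 11.1906*r + 3.7252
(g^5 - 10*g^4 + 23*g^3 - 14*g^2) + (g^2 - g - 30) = g^5 - 10*g^4 + 23*g^3 - 13*g^2 - g - 30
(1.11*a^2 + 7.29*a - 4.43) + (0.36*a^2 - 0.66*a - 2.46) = 1.47*a^2 + 6.63*a - 6.89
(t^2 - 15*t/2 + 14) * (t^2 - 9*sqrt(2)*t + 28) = t^4 - 9*sqrt(2)*t^3 - 15*t^3/2 + 42*t^2 + 135*sqrt(2)*t^2/2 - 210*t - 126*sqrt(2)*t + 392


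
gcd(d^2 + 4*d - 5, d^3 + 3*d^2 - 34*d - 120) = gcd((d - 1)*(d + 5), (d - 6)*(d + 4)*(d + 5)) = d + 5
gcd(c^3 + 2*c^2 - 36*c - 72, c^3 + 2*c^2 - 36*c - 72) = c^3 + 2*c^2 - 36*c - 72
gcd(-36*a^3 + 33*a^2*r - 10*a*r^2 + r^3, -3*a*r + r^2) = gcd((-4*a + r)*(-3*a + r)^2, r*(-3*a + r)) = -3*a + r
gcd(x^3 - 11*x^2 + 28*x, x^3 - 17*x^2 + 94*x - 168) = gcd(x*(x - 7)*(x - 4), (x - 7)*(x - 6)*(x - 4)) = x^2 - 11*x + 28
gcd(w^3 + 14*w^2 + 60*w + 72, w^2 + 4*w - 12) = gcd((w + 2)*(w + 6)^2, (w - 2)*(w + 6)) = w + 6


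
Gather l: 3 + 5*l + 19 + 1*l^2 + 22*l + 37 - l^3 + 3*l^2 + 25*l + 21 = -l^3 + 4*l^2 + 52*l + 80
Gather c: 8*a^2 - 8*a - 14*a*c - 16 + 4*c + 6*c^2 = 8*a^2 - 8*a + 6*c^2 + c*(4 - 14*a) - 16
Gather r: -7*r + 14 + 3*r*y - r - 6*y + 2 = r*(3*y - 8) - 6*y + 16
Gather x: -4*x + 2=2 - 4*x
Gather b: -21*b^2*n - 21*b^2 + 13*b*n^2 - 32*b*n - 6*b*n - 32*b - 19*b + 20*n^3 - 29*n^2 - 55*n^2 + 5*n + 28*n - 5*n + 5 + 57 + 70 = b^2*(-21*n - 21) + b*(13*n^2 - 38*n - 51) + 20*n^3 - 84*n^2 + 28*n + 132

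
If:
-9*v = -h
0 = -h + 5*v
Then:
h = 0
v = 0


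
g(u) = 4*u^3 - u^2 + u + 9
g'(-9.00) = 991.00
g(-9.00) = -2997.00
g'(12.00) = 1705.00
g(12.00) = 6789.00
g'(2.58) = 75.72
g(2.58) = 73.62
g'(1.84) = 37.95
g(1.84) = 32.37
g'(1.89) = 40.09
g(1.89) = 34.32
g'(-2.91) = 108.44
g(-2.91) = -100.95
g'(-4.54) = 257.42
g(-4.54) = -390.46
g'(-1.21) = 20.99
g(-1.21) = -0.76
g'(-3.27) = 135.85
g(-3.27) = -144.83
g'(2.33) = 61.49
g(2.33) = 56.50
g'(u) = 12*u^2 - 2*u + 1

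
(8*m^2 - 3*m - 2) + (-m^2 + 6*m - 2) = 7*m^2 + 3*m - 4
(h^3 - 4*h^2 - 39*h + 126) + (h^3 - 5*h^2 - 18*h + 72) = 2*h^3 - 9*h^2 - 57*h + 198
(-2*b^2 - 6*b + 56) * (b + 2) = -2*b^3 - 10*b^2 + 44*b + 112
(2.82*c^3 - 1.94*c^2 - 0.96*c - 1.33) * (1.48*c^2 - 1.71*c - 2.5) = 4.1736*c^5 - 7.6934*c^4 - 5.1534*c^3 + 4.5232*c^2 + 4.6743*c + 3.325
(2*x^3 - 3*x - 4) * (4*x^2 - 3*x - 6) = 8*x^5 - 6*x^4 - 24*x^3 - 7*x^2 + 30*x + 24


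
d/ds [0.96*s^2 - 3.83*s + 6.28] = 1.92*s - 3.83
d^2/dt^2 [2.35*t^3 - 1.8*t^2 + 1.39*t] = 14.1*t - 3.6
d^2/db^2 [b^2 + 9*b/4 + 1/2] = 2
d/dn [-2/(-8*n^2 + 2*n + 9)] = 4*(1 - 8*n)/(-8*n^2 + 2*n + 9)^2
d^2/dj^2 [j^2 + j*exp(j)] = j*exp(j) + 2*exp(j) + 2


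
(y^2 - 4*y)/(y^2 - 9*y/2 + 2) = 2*y/(2*y - 1)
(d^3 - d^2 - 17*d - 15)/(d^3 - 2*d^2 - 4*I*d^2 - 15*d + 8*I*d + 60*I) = (d + 1)/(d - 4*I)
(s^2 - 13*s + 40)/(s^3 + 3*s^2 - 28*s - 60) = (s - 8)/(s^2 + 8*s + 12)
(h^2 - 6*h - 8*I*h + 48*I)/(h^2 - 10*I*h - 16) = (h - 6)/(h - 2*I)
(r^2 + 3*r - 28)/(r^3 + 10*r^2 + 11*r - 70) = (r - 4)/(r^2 + 3*r - 10)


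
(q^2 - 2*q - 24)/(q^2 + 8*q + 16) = (q - 6)/(q + 4)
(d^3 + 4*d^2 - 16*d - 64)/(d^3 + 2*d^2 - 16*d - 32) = (d + 4)/(d + 2)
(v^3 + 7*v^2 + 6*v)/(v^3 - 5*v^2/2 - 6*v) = 2*(v^2 + 7*v + 6)/(2*v^2 - 5*v - 12)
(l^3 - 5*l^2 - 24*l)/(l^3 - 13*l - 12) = l*(l - 8)/(l^2 - 3*l - 4)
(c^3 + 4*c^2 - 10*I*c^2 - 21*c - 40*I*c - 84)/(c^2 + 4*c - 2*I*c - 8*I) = (c^2 - 10*I*c - 21)/(c - 2*I)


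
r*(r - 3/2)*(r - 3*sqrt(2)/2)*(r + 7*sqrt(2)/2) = r^4 - 3*r^3/2 + 2*sqrt(2)*r^3 - 21*r^2/2 - 3*sqrt(2)*r^2 + 63*r/4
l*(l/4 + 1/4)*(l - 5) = l^3/4 - l^2 - 5*l/4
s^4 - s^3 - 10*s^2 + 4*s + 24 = (s - 3)*(s - 2)*(s + 2)^2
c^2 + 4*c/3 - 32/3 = (c - 8/3)*(c + 4)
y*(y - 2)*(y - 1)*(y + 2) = y^4 - y^3 - 4*y^2 + 4*y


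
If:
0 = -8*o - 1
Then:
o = -1/8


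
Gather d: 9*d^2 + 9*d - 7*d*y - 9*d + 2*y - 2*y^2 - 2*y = 9*d^2 - 7*d*y - 2*y^2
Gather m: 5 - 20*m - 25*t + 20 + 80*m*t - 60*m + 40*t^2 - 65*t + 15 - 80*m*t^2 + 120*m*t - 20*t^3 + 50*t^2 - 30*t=m*(-80*t^2 + 200*t - 80) - 20*t^3 + 90*t^2 - 120*t + 40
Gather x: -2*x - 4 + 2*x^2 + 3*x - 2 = 2*x^2 + x - 6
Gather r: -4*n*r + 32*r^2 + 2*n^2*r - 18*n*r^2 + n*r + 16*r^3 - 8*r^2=16*r^3 + r^2*(24 - 18*n) + r*(2*n^2 - 3*n)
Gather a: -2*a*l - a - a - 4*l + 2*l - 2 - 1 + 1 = a*(-2*l - 2) - 2*l - 2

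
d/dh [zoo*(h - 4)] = zoo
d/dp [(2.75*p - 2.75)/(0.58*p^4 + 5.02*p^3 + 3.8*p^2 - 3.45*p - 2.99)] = (1.595*p^4 + 13.805*p^3 + 10.45*p^2 - 9.4875*p - 8.2225)*(0.58*p^4 + 5.02*p^3 + 3.8*p^2 - 3.45*p - (p - 1)*(2.32*p^3 + 15.06*p^2 + 7.6*p - 3.45) - 2.99)/(0.58*p^4 + 5.02*p^3 + 3.8*p^2 - 3.45*p - 2.99)^3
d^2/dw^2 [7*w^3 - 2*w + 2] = 42*w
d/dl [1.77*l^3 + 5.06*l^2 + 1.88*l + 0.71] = 5.31*l^2 + 10.12*l + 1.88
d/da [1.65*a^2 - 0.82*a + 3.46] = 3.3*a - 0.82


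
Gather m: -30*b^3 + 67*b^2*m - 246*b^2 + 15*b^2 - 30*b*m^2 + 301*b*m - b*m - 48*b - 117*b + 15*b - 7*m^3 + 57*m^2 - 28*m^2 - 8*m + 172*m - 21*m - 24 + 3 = -30*b^3 - 231*b^2 - 150*b - 7*m^3 + m^2*(29 - 30*b) + m*(67*b^2 + 300*b + 143) - 21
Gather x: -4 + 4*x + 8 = 4*x + 4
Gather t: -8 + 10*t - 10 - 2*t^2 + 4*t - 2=-2*t^2 + 14*t - 20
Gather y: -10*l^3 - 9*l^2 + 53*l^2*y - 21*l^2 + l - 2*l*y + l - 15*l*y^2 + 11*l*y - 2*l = -10*l^3 - 30*l^2 - 15*l*y^2 + y*(53*l^2 + 9*l)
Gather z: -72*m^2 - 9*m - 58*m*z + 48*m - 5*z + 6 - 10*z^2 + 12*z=-72*m^2 + 39*m - 10*z^2 + z*(7 - 58*m) + 6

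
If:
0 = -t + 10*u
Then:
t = 10*u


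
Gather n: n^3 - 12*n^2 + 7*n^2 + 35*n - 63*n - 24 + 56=n^3 - 5*n^2 - 28*n + 32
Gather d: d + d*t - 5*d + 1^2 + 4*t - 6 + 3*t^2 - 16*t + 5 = d*(t - 4) + 3*t^2 - 12*t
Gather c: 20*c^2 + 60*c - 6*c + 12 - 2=20*c^2 + 54*c + 10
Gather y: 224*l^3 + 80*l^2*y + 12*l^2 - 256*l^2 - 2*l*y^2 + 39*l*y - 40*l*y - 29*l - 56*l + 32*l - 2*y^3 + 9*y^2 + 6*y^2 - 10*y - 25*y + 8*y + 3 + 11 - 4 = 224*l^3 - 244*l^2 - 53*l - 2*y^3 + y^2*(15 - 2*l) + y*(80*l^2 - l - 27) + 10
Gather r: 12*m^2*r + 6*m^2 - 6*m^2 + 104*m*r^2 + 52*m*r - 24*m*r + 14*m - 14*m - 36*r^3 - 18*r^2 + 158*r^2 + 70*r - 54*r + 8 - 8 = -36*r^3 + r^2*(104*m + 140) + r*(12*m^2 + 28*m + 16)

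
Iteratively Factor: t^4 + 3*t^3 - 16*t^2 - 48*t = (t)*(t^3 + 3*t^2 - 16*t - 48) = t*(t + 4)*(t^2 - t - 12) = t*(t + 3)*(t + 4)*(t - 4)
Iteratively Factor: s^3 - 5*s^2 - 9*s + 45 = (s + 3)*(s^2 - 8*s + 15) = (s - 5)*(s + 3)*(s - 3)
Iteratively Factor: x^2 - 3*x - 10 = (x + 2)*(x - 5)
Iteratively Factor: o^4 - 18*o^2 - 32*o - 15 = (o + 3)*(o^3 - 3*o^2 - 9*o - 5) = (o + 1)*(o + 3)*(o^2 - 4*o - 5) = (o + 1)^2*(o + 3)*(o - 5)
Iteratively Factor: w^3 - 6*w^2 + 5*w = (w - 1)*(w^2 - 5*w) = w*(w - 1)*(w - 5)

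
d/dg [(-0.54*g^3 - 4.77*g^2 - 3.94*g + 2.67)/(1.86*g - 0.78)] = (-2.0088*g^3 - 7.6086*g^2 + 7.4412*g - 1.893)/(3.4596*g^2 - 2.9016*g + 0.6084)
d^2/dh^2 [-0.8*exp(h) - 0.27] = -0.8*exp(h)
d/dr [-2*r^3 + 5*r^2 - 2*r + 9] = -6*r^2 + 10*r - 2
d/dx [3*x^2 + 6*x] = 6*x + 6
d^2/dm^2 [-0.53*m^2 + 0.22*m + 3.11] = -1.06000000000000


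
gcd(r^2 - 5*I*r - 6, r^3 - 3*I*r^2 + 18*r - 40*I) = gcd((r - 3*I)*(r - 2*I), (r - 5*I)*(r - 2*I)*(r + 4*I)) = r - 2*I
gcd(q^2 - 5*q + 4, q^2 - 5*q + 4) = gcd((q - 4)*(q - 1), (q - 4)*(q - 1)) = q^2 - 5*q + 4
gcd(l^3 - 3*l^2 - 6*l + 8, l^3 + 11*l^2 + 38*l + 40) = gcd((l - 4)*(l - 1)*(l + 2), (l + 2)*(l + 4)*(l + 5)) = l + 2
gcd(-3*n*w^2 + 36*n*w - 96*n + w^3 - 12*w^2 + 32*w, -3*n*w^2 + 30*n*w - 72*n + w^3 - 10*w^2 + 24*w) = -3*n*w + 12*n + w^2 - 4*w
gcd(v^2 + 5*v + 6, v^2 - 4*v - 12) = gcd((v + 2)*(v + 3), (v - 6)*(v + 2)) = v + 2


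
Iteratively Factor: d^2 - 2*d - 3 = (d + 1)*(d - 3)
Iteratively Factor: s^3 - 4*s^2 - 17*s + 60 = (s + 4)*(s^2 - 8*s + 15) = (s - 5)*(s + 4)*(s - 3)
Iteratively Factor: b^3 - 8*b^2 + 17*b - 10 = (b - 1)*(b^2 - 7*b + 10) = (b - 2)*(b - 1)*(b - 5)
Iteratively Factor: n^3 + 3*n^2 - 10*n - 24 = (n - 3)*(n^2 + 6*n + 8) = (n - 3)*(n + 4)*(n + 2)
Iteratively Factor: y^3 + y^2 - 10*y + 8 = (y - 1)*(y^2 + 2*y - 8) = (y - 1)*(y + 4)*(y - 2)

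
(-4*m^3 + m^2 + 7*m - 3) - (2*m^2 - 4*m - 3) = -4*m^3 - m^2 + 11*m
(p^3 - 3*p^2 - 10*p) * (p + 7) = p^4 + 4*p^3 - 31*p^2 - 70*p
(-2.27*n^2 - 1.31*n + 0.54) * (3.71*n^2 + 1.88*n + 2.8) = -8.4217*n^4 - 9.1277*n^3 - 6.8154*n^2 - 2.6528*n + 1.512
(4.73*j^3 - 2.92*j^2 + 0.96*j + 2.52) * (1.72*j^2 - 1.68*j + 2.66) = 8.1356*j^5 - 12.9688*j^4 + 19.1386*j^3 - 5.0456*j^2 - 1.68*j + 6.7032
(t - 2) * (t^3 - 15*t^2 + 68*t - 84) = t^4 - 17*t^3 + 98*t^2 - 220*t + 168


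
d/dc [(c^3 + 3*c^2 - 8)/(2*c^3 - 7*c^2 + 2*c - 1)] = (-13*c^4 + 4*c^3 + 51*c^2 - 118*c + 16)/(4*c^6 - 28*c^5 + 57*c^4 - 32*c^3 + 18*c^2 - 4*c + 1)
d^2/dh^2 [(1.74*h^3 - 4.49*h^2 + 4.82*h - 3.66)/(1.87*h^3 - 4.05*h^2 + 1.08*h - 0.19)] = (-1.4210854715202e-14*h^7 - 5.04638199999999*h^6 + 80.0457240000001*h^5 - 310.78278*h^4 + 521.92385*h^3 - 365.410722*h^2 + 66.373596*h - 1.251358)/(6.539203*h^9 - 42.487335*h^8 + 103.347981*h^7 - 117.499638*h^6 + 68.321394*h^5 - 25.823529*h^4 + 6.448593*h^3 - 1.103463*h^2 + 0.116964*h - 0.006859)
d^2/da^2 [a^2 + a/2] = 2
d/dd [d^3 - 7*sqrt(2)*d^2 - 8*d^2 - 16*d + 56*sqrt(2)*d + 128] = 3*d^2 - 14*sqrt(2)*d - 16*d - 16 + 56*sqrt(2)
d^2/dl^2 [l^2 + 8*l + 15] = 2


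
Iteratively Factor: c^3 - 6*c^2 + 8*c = (c - 2)*(c^2 - 4*c) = (c - 4)*(c - 2)*(c)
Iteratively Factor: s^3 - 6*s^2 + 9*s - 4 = (s - 4)*(s^2 - 2*s + 1) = (s - 4)*(s - 1)*(s - 1)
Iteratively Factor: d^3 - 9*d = (d - 3)*(d^2 + 3*d) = d*(d - 3)*(d + 3)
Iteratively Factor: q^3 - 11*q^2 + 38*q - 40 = (q - 2)*(q^2 - 9*q + 20) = (q - 5)*(q - 2)*(q - 4)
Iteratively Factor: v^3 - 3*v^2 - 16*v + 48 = (v - 4)*(v^2 + v - 12) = (v - 4)*(v - 3)*(v + 4)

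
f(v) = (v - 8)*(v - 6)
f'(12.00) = 10.00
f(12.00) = 24.00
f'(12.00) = 10.00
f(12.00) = 24.00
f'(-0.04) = -14.08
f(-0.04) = 48.56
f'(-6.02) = -26.04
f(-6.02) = 168.52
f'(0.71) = -12.58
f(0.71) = 38.56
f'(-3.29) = -20.58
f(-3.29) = 104.88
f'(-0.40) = -14.80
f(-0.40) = 53.76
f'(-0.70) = -15.40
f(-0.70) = 58.29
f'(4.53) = -4.94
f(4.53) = 5.10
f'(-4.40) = -22.80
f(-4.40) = 128.96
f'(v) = 2*v - 14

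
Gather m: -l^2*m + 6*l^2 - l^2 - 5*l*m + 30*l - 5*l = 5*l^2 + 25*l + m*(-l^2 - 5*l)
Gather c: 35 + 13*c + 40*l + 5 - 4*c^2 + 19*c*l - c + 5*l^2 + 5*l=-4*c^2 + c*(19*l + 12) + 5*l^2 + 45*l + 40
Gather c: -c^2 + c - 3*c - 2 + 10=-c^2 - 2*c + 8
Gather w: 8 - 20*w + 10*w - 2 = 6 - 10*w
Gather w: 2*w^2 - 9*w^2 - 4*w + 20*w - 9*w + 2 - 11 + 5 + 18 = -7*w^2 + 7*w + 14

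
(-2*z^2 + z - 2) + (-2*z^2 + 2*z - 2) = -4*z^2 + 3*z - 4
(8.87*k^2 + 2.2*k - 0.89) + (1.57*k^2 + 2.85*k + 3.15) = 10.44*k^2 + 5.05*k + 2.26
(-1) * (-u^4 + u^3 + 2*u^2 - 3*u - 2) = u^4 - u^3 - 2*u^2 + 3*u + 2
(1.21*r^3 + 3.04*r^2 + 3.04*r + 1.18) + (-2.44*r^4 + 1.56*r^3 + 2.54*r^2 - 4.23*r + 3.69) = -2.44*r^4 + 2.77*r^3 + 5.58*r^2 - 1.19*r + 4.87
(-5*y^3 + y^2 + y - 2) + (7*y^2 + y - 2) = -5*y^3 + 8*y^2 + 2*y - 4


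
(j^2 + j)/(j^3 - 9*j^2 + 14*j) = (j + 1)/(j^2 - 9*j + 14)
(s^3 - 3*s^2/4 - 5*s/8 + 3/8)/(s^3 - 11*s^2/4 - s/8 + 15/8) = (2*s - 1)/(2*s - 5)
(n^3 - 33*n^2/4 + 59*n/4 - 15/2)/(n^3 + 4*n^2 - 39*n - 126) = (4*n^2 - 9*n + 5)/(4*(n^2 + 10*n + 21))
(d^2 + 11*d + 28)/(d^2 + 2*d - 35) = (d + 4)/(d - 5)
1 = 1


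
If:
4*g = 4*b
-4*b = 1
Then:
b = -1/4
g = -1/4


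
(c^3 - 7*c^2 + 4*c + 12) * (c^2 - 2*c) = c^5 - 9*c^4 + 18*c^3 + 4*c^2 - 24*c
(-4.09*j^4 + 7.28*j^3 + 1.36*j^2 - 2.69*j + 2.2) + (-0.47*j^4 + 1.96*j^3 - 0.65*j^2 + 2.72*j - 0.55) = -4.56*j^4 + 9.24*j^3 + 0.71*j^2 + 0.0300000000000002*j + 1.65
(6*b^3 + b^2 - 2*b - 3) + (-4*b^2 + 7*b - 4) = 6*b^3 - 3*b^2 + 5*b - 7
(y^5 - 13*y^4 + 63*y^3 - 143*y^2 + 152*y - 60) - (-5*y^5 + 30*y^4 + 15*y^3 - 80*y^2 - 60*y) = 6*y^5 - 43*y^4 + 48*y^3 - 63*y^2 + 212*y - 60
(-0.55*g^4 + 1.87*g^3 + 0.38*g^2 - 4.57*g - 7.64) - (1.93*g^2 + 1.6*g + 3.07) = -0.55*g^4 + 1.87*g^3 - 1.55*g^2 - 6.17*g - 10.71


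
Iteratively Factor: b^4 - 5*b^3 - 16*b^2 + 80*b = (b - 4)*(b^3 - b^2 - 20*b) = (b - 4)*(b + 4)*(b^2 - 5*b) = b*(b - 4)*(b + 4)*(b - 5)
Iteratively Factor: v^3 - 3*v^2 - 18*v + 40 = (v - 2)*(v^2 - v - 20) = (v - 5)*(v - 2)*(v + 4)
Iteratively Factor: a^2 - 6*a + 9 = (a - 3)*(a - 3)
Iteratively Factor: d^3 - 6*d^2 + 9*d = (d - 3)*(d^2 - 3*d) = (d - 3)^2*(d)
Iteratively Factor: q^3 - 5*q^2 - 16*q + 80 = (q - 4)*(q^2 - q - 20) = (q - 5)*(q - 4)*(q + 4)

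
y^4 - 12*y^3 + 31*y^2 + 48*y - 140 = (y - 7)*(y - 5)*(y - 2)*(y + 2)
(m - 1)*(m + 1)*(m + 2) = m^3 + 2*m^2 - m - 2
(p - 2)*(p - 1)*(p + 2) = p^3 - p^2 - 4*p + 4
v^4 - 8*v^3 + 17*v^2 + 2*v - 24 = (v - 4)*(v - 3)*(v - 2)*(v + 1)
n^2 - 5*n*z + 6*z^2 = (n - 3*z)*(n - 2*z)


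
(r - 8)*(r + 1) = r^2 - 7*r - 8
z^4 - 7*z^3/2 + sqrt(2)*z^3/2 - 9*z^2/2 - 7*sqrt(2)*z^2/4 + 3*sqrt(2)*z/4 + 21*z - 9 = (z - 3)*(z - 1/2)*(z - 3*sqrt(2)/2)*(z + 2*sqrt(2))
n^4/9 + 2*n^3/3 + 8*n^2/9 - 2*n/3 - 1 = (n/3 + 1)^2*(n - 1)*(n + 1)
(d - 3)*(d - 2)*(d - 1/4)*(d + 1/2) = d^4 - 19*d^3/4 + 37*d^2/8 + 17*d/8 - 3/4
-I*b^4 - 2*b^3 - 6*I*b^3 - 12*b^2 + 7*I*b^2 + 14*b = b*(b + 7)*(b - 2*I)*(-I*b + I)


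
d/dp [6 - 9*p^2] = -18*p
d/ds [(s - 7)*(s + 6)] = 2*s - 1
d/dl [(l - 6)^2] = 2*l - 12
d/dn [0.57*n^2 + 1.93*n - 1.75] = 1.14*n + 1.93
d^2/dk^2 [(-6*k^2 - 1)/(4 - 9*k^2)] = 66*(27*k^2 + 4)/(729*k^6 - 972*k^4 + 432*k^2 - 64)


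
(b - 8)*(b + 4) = b^2 - 4*b - 32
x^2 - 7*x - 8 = (x - 8)*(x + 1)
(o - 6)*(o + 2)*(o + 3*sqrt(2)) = o^3 - 4*o^2 + 3*sqrt(2)*o^2 - 12*sqrt(2)*o - 12*o - 36*sqrt(2)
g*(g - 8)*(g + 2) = g^3 - 6*g^2 - 16*g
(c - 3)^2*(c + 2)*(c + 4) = c^4 - 19*c^2 + 6*c + 72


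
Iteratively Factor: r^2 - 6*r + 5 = (r - 5)*(r - 1)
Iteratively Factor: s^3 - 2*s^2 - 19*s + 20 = (s - 5)*(s^2 + 3*s - 4) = (s - 5)*(s + 4)*(s - 1)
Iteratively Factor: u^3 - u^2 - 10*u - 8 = (u + 1)*(u^2 - 2*u - 8) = (u + 1)*(u + 2)*(u - 4)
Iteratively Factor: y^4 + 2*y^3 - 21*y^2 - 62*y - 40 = (y - 5)*(y^3 + 7*y^2 + 14*y + 8) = (y - 5)*(y + 1)*(y^2 + 6*y + 8) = (y - 5)*(y + 1)*(y + 4)*(y + 2)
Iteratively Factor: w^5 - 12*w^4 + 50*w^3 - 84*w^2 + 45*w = (w - 3)*(w^4 - 9*w^3 + 23*w^2 - 15*w) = (w - 3)^2*(w^3 - 6*w^2 + 5*w) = w*(w - 3)^2*(w^2 - 6*w + 5) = w*(w - 5)*(w - 3)^2*(w - 1)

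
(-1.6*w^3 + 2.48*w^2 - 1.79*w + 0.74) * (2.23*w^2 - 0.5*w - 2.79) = -3.568*w^5 + 6.3304*w^4 - 0.7677*w^3 - 4.374*w^2 + 4.6241*w - 2.0646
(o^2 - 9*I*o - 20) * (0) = 0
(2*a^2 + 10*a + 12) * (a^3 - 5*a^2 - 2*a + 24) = 2*a^5 - 42*a^3 - 32*a^2 + 216*a + 288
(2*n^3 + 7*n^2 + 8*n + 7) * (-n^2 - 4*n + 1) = -2*n^5 - 15*n^4 - 34*n^3 - 32*n^2 - 20*n + 7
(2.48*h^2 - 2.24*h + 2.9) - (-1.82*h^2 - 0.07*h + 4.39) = 4.3*h^2 - 2.17*h - 1.49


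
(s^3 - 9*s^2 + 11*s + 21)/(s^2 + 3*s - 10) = (s^3 - 9*s^2 + 11*s + 21)/(s^2 + 3*s - 10)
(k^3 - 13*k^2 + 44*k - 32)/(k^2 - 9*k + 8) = k - 4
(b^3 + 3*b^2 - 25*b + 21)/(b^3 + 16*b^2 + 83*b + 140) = (b^2 - 4*b + 3)/(b^2 + 9*b + 20)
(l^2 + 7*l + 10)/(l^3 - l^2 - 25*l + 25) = (l + 2)/(l^2 - 6*l + 5)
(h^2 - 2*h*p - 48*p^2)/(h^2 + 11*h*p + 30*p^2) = (h - 8*p)/(h + 5*p)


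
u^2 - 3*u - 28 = (u - 7)*(u + 4)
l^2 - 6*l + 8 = (l - 4)*(l - 2)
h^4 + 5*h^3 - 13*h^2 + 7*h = h*(h - 1)^2*(h + 7)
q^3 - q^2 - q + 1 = (q - 1)^2*(q + 1)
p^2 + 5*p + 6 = (p + 2)*(p + 3)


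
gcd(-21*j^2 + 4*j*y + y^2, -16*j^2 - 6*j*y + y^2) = 1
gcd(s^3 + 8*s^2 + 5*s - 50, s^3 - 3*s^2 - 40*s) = s + 5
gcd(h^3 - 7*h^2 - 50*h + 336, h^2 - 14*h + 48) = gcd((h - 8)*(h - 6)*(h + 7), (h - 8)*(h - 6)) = h^2 - 14*h + 48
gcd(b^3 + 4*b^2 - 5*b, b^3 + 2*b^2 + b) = b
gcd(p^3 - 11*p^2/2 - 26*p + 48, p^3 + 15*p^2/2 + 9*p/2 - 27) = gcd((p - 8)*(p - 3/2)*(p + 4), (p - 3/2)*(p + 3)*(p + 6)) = p - 3/2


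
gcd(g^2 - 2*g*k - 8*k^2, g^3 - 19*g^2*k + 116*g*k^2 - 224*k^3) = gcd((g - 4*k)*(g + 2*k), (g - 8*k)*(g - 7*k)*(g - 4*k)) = g - 4*k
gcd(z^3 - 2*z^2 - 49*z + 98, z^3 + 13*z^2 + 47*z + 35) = z + 7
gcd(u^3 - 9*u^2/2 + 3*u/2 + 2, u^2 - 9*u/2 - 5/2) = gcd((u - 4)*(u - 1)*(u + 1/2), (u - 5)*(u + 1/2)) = u + 1/2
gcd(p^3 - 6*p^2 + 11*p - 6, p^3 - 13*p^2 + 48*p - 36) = p - 1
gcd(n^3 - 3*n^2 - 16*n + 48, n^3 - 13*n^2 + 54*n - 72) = n^2 - 7*n + 12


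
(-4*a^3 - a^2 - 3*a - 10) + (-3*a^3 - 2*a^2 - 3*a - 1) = -7*a^3 - 3*a^2 - 6*a - 11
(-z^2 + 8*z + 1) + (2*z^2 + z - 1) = z^2 + 9*z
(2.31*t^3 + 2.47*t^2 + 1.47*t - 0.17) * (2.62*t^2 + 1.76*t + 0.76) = 6.0522*t^5 + 10.537*t^4 + 9.9542*t^3 + 4.019*t^2 + 0.818*t - 0.1292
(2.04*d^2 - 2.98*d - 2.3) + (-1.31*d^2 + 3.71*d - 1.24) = 0.73*d^2 + 0.73*d - 3.54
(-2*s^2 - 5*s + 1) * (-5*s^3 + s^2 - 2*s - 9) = 10*s^5 + 23*s^4 - 6*s^3 + 29*s^2 + 43*s - 9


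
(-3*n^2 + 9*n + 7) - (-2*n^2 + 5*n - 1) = -n^2 + 4*n + 8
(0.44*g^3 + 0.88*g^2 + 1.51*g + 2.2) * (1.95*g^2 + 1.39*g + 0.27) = 0.858*g^5 + 2.3276*g^4 + 4.2865*g^3 + 6.6265*g^2 + 3.4657*g + 0.594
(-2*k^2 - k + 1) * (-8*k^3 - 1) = 16*k^5 + 8*k^4 - 8*k^3 + 2*k^2 + k - 1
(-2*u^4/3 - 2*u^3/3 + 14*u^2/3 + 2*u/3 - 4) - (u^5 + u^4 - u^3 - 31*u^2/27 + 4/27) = -u^5 - 5*u^4/3 + u^3/3 + 157*u^2/27 + 2*u/3 - 112/27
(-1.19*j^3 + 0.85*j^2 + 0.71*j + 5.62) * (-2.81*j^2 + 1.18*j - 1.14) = 3.3439*j^5 - 3.7927*j^4 + 0.3645*j^3 - 15.9234*j^2 + 5.8222*j - 6.4068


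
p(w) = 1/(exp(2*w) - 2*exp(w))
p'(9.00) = 0.00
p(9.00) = 0.00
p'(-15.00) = 1634508.69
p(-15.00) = -1634508.94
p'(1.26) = -0.62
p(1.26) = 0.19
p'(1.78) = -0.11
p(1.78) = 0.04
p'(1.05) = -1.77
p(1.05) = 0.41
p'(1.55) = -0.21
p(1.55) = 0.08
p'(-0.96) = 1.23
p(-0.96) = -1.62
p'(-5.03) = 76.47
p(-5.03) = -76.72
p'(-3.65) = 19.23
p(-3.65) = -19.49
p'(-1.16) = 1.54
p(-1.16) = -1.89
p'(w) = (-2*exp(2*w) + 2*exp(w))/(exp(2*w) - 2*exp(w))^2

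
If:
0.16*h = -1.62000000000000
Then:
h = -10.12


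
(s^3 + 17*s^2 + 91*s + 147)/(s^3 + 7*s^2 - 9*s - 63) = (s + 7)/(s - 3)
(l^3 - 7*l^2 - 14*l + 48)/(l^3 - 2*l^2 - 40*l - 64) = (l^2 + l - 6)/(l^2 + 6*l + 8)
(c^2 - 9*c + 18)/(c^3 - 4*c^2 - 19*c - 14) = (-c^2 + 9*c - 18)/(-c^3 + 4*c^2 + 19*c + 14)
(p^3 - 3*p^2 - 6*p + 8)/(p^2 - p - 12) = (p^2 + p - 2)/(p + 3)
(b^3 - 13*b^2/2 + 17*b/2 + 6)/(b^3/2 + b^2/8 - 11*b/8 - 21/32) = 16*(b^2 - 7*b + 12)/(8*b^2 - 2*b - 21)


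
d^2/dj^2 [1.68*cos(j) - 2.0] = -1.68*cos(j)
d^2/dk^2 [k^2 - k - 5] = 2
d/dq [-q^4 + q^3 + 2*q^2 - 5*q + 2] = -4*q^3 + 3*q^2 + 4*q - 5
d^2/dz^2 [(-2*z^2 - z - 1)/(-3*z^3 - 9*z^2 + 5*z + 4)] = 2*(18*z^6 + 27*z^5 + 225*z^4 + 570*z^3 + 486*z^2 + 9*z + 73)/(27*z^9 + 243*z^8 + 594*z^7 - 189*z^6 - 1638*z^5 + 63*z^4 + 1099*z^3 + 132*z^2 - 240*z - 64)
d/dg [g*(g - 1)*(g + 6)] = 3*g^2 + 10*g - 6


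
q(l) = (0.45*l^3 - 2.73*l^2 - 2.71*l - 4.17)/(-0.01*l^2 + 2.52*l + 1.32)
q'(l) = (0.02*l - 2.52)*(0.45*l^3 - 2.73*l^2 - 2.71*l - 4.17)/(-0.01*l^2 + 2.52*l + 1.32)^2 + (1.35*l^2 - 5.46*l - 2.71)/(-0.01*l^2 + 2.52*l + 1.32)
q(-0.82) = 5.35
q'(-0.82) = 14.48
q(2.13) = -2.71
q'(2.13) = -0.23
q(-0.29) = -6.16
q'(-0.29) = 24.73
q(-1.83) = 3.34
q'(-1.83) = -0.98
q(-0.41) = -12.45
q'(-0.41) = 109.51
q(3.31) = -2.80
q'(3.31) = 0.09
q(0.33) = -2.49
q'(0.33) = 0.88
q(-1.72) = 3.24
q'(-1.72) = -0.78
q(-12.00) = 37.63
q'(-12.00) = -5.05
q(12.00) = 11.55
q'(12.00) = 3.31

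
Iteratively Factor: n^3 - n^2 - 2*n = (n + 1)*(n^2 - 2*n) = (n - 2)*(n + 1)*(n)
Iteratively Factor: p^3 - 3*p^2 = (p)*(p^2 - 3*p) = p*(p - 3)*(p)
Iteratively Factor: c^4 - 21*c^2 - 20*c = (c - 5)*(c^3 + 5*c^2 + 4*c) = (c - 5)*(c + 1)*(c^2 + 4*c) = (c - 5)*(c + 1)*(c + 4)*(c)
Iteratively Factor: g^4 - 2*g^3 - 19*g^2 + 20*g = (g - 5)*(g^3 + 3*g^2 - 4*g) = g*(g - 5)*(g^2 + 3*g - 4) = g*(g - 5)*(g + 4)*(g - 1)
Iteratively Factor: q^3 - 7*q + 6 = (q - 2)*(q^2 + 2*q - 3) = (q - 2)*(q - 1)*(q + 3)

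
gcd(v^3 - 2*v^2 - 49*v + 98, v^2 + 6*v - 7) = v + 7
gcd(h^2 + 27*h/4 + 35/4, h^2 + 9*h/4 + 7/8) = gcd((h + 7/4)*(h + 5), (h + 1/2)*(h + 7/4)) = h + 7/4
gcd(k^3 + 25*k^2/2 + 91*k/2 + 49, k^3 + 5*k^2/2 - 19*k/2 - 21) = k^2 + 11*k/2 + 7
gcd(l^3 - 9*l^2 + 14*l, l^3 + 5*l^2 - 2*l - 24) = l - 2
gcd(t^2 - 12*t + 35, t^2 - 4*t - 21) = t - 7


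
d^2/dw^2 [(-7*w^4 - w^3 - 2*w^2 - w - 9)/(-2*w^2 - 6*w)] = (7*w^6 + 63*w^5 + 189*w^4 + 4*w^3 + 27*w^2 + 81*w + 81)/(w^3*(w^3 + 9*w^2 + 27*w + 27))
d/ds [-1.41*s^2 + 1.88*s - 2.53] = 1.88 - 2.82*s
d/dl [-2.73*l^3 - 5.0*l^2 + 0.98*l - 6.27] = -8.19*l^2 - 10.0*l + 0.98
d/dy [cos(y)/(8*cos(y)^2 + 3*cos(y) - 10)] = 2*(6*sin(y) + sin(3*y))/(3*cos(y) + 4*cos(2*y) - 6)^2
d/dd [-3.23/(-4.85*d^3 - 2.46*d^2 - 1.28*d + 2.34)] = (-46.9965*d^2 - 15.8916*d - 4.1344)/(4.85*d^3 + 2.46*d^2 + 1.28*d - 2.34)^2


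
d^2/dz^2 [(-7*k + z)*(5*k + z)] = 2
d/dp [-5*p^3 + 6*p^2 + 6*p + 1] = -15*p^2 + 12*p + 6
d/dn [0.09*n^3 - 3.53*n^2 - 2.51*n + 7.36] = 0.27*n^2 - 7.06*n - 2.51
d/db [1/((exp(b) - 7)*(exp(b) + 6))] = (1 - 2*exp(b))*exp(b)/(exp(4*b) - 2*exp(3*b) - 83*exp(2*b) + 84*exp(b) + 1764)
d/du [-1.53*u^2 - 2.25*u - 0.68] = -3.06*u - 2.25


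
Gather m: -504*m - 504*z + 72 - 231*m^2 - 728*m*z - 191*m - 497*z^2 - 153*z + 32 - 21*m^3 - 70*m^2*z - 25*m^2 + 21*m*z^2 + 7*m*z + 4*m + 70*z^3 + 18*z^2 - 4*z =-21*m^3 + m^2*(-70*z - 256) + m*(21*z^2 - 721*z - 691) + 70*z^3 - 479*z^2 - 661*z + 104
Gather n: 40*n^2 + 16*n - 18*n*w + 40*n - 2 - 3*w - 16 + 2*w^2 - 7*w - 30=40*n^2 + n*(56 - 18*w) + 2*w^2 - 10*w - 48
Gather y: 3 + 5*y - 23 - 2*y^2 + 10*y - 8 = -2*y^2 + 15*y - 28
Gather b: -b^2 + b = -b^2 + b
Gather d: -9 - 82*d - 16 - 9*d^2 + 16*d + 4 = -9*d^2 - 66*d - 21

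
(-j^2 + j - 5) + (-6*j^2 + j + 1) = -7*j^2 + 2*j - 4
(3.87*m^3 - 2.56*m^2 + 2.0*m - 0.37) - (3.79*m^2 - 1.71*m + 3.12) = 3.87*m^3 - 6.35*m^2 + 3.71*m - 3.49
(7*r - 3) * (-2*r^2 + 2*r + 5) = -14*r^3 + 20*r^2 + 29*r - 15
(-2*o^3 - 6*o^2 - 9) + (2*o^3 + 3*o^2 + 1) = -3*o^2 - 8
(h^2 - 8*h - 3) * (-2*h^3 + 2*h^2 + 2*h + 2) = -2*h^5 + 18*h^4 - 8*h^3 - 20*h^2 - 22*h - 6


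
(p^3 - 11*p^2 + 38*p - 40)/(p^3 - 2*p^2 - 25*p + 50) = (p - 4)/(p + 5)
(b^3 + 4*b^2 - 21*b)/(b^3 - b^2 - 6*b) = (b + 7)/(b + 2)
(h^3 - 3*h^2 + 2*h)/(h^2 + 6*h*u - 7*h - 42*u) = h*(h^2 - 3*h + 2)/(h^2 + 6*h*u - 7*h - 42*u)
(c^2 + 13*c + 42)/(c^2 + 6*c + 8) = (c^2 + 13*c + 42)/(c^2 + 6*c + 8)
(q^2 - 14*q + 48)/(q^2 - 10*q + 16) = (q - 6)/(q - 2)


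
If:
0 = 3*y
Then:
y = 0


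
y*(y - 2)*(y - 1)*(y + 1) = y^4 - 2*y^3 - y^2 + 2*y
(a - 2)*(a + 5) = a^2 + 3*a - 10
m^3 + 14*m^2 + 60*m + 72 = (m + 2)*(m + 6)^2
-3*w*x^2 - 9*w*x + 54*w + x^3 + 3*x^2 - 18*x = (-3*w + x)*(x - 3)*(x + 6)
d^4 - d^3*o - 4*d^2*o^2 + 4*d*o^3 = d*(d - 2*o)*(d - o)*(d + 2*o)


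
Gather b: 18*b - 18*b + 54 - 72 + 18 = 0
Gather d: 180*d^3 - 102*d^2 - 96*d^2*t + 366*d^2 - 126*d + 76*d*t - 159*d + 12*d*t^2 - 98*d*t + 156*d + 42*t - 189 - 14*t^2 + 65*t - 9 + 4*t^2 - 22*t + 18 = 180*d^3 + d^2*(264 - 96*t) + d*(12*t^2 - 22*t - 129) - 10*t^2 + 85*t - 180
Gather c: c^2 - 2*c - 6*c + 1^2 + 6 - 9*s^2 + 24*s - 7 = c^2 - 8*c - 9*s^2 + 24*s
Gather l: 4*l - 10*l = -6*l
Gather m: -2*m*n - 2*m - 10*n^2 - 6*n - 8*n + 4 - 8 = m*(-2*n - 2) - 10*n^2 - 14*n - 4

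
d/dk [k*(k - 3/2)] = 2*k - 3/2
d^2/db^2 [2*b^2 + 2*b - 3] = 4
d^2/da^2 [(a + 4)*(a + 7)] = 2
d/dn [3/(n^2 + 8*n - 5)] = 6*(-n - 4)/(n^2 + 8*n - 5)^2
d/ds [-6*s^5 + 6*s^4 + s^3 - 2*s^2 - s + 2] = -30*s^4 + 24*s^3 + 3*s^2 - 4*s - 1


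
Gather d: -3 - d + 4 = 1 - d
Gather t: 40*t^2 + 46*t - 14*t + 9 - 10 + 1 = 40*t^2 + 32*t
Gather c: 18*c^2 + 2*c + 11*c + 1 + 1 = 18*c^2 + 13*c + 2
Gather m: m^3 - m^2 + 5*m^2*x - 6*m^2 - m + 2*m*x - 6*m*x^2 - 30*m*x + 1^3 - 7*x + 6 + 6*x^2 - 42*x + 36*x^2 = m^3 + m^2*(5*x - 7) + m*(-6*x^2 - 28*x - 1) + 42*x^2 - 49*x + 7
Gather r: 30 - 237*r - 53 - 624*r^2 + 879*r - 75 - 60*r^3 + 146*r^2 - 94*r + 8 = -60*r^3 - 478*r^2 + 548*r - 90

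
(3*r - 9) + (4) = 3*r - 5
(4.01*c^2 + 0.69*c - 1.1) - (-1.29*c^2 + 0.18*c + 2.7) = 5.3*c^2 + 0.51*c - 3.8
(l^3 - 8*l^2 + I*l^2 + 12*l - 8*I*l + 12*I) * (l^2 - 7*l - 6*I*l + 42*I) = l^5 - 15*l^4 - 5*I*l^4 + 74*l^3 + 75*I*l^3 - 174*l^2 - 340*I*l^2 + 408*l + 420*I*l - 504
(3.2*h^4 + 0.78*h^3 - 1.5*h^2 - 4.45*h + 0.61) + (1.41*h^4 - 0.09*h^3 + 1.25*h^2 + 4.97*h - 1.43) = 4.61*h^4 + 0.69*h^3 - 0.25*h^2 + 0.52*h - 0.82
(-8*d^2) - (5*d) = -8*d^2 - 5*d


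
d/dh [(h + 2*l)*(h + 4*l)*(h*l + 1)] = 3*h^2*l + 12*h*l^2 + 2*h + 8*l^3 + 6*l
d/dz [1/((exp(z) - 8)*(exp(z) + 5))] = (3 - 2*exp(z))*exp(z)/(exp(4*z) - 6*exp(3*z) - 71*exp(2*z) + 240*exp(z) + 1600)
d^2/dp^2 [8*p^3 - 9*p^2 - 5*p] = 48*p - 18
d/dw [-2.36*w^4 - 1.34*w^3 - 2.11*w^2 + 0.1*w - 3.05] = -9.44*w^3 - 4.02*w^2 - 4.22*w + 0.1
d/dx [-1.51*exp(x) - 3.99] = -1.51*exp(x)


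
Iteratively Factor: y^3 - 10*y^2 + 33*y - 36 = (y - 3)*(y^2 - 7*y + 12) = (y - 4)*(y - 3)*(y - 3)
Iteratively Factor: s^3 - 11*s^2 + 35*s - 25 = (s - 5)*(s^2 - 6*s + 5) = (s - 5)*(s - 1)*(s - 5)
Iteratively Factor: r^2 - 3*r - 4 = (r - 4)*(r + 1)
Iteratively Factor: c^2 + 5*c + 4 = (c + 4)*(c + 1)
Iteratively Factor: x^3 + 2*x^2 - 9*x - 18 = (x + 2)*(x^2 - 9) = (x - 3)*(x + 2)*(x + 3)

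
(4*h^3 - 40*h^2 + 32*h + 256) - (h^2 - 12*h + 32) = 4*h^3 - 41*h^2 + 44*h + 224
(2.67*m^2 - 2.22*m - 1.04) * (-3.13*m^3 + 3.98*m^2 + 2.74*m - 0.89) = -8.3571*m^5 + 17.5752*m^4 + 1.7354*m^3 - 12.5983*m^2 - 0.8738*m + 0.9256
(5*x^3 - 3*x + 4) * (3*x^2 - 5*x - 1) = 15*x^5 - 25*x^4 - 14*x^3 + 27*x^2 - 17*x - 4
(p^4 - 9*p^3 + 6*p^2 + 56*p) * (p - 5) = p^5 - 14*p^4 + 51*p^3 + 26*p^2 - 280*p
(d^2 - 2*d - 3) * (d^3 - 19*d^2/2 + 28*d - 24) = d^5 - 23*d^4/2 + 44*d^3 - 103*d^2/2 - 36*d + 72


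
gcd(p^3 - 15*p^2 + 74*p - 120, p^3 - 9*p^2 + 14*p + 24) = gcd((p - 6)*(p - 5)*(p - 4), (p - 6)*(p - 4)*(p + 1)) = p^2 - 10*p + 24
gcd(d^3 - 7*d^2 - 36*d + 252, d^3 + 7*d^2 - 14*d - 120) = d + 6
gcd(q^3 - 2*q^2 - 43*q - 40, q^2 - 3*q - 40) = q^2 - 3*q - 40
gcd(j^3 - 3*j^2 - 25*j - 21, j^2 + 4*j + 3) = j^2 + 4*j + 3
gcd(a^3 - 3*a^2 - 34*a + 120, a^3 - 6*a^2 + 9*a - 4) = a - 4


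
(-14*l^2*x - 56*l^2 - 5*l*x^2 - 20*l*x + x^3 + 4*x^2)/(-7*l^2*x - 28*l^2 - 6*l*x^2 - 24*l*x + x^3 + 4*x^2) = (2*l + x)/(l + x)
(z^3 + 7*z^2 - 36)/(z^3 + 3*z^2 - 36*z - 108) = (z - 2)/(z - 6)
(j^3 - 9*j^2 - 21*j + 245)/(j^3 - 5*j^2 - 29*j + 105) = (j - 7)/(j - 3)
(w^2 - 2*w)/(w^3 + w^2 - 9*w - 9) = w*(w - 2)/(w^3 + w^2 - 9*w - 9)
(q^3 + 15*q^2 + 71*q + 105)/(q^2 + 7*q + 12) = (q^2 + 12*q + 35)/(q + 4)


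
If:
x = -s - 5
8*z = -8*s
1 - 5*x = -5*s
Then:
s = -13/5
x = -12/5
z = 13/5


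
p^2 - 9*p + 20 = (p - 5)*(p - 4)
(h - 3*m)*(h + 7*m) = h^2 + 4*h*m - 21*m^2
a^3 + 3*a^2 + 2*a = a*(a + 1)*(a + 2)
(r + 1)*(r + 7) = r^2 + 8*r + 7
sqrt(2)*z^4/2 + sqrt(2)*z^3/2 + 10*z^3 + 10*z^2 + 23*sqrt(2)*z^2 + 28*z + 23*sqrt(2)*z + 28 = (z + sqrt(2))*(z + 2*sqrt(2))*(z + 7*sqrt(2))*(sqrt(2)*z/2 + sqrt(2)/2)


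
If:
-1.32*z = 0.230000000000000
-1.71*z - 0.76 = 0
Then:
No Solution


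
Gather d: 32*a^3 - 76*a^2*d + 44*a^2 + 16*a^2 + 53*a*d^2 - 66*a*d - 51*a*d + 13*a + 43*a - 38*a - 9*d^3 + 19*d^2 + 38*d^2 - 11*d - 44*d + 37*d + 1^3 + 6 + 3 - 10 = 32*a^3 + 60*a^2 + 18*a - 9*d^3 + d^2*(53*a + 57) + d*(-76*a^2 - 117*a - 18)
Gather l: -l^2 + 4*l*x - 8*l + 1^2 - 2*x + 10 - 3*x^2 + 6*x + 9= -l^2 + l*(4*x - 8) - 3*x^2 + 4*x + 20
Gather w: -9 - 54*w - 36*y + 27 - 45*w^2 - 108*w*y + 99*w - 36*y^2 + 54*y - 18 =-45*w^2 + w*(45 - 108*y) - 36*y^2 + 18*y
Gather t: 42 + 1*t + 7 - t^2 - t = 49 - t^2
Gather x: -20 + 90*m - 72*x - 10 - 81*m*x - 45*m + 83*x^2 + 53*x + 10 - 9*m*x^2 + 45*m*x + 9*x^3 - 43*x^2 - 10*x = 45*m + 9*x^3 + x^2*(40 - 9*m) + x*(-36*m - 29) - 20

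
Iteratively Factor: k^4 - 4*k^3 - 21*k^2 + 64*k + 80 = (k - 5)*(k^3 + k^2 - 16*k - 16) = (k - 5)*(k - 4)*(k^2 + 5*k + 4) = (k - 5)*(k - 4)*(k + 1)*(k + 4)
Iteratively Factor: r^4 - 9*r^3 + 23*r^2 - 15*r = (r)*(r^3 - 9*r^2 + 23*r - 15) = r*(r - 5)*(r^2 - 4*r + 3) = r*(r - 5)*(r - 3)*(r - 1)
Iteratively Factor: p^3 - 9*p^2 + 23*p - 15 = (p - 3)*(p^2 - 6*p + 5) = (p - 3)*(p - 1)*(p - 5)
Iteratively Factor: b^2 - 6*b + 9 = (b - 3)*(b - 3)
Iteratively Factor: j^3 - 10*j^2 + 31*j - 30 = (j - 5)*(j^2 - 5*j + 6) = (j - 5)*(j - 3)*(j - 2)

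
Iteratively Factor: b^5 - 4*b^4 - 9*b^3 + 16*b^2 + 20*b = (b - 2)*(b^4 - 2*b^3 - 13*b^2 - 10*b) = (b - 5)*(b - 2)*(b^3 + 3*b^2 + 2*b) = b*(b - 5)*(b - 2)*(b^2 + 3*b + 2) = b*(b - 5)*(b - 2)*(b + 2)*(b + 1)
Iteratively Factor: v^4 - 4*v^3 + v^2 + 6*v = (v)*(v^3 - 4*v^2 + v + 6) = v*(v + 1)*(v^2 - 5*v + 6) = v*(v - 3)*(v + 1)*(v - 2)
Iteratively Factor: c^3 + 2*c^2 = (c + 2)*(c^2) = c*(c + 2)*(c)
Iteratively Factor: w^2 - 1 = (w + 1)*(w - 1)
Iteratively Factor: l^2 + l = (l + 1)*(l)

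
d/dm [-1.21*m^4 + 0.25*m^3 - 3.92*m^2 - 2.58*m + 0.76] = -4.84*m^3 + 0.75*m^2 - 7.84*m - 2.58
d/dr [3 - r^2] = -2*r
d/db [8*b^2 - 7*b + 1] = 16*b - 7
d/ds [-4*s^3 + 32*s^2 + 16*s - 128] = -12*s^2 + 64*s + 16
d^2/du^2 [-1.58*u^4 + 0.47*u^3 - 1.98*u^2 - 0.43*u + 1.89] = -18.96*u^2 + 2.82*u - 3.96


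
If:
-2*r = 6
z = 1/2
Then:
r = -3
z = 1/2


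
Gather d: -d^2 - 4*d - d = -d^2 - 5*d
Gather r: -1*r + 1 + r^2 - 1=r^2 - r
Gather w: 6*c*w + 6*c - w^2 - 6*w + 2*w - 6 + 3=6*c - w^2 + w*(6*c - 4) - 3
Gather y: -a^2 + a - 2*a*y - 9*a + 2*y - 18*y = -a^2 - 8*a + y*(-2*a - 16)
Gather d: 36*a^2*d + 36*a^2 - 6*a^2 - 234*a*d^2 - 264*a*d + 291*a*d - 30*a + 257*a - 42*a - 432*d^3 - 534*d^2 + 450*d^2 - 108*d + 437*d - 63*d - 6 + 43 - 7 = 30*a^2 + 185*a - 432*d^3 + d^2*(-234*a - 84) + d*(36*a^2 + 27*a + 266) + 30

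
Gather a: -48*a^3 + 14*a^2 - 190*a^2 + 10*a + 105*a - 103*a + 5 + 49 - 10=-48*a^3 - 176*a^2 + 12*a + 44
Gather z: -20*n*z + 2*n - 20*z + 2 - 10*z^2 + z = 2*n - 10*z^2 + z*(-20*n - 19) + 2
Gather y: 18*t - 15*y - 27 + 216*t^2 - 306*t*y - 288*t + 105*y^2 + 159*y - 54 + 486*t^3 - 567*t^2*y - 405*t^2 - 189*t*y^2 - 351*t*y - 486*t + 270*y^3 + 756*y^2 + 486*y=486*t^3 - 189*t^2 - 756*t + 270*y^3 + y^2*(861 - 189*t) + y*(-567*t^2 - 657*t + 630) - 81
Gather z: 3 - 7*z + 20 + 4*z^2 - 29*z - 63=4*z^2 - 36*z - 40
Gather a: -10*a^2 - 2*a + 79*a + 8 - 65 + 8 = -10*a^2 + 77*a - 49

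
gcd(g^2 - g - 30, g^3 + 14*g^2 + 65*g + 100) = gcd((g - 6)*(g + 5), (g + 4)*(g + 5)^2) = g + 5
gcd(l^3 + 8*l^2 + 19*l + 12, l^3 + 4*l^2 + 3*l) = l^2 + 4*l + 3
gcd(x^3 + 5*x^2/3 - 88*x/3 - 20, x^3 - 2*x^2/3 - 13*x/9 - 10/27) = x + 2/3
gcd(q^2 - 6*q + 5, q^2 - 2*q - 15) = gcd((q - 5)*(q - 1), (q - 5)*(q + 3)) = q - 5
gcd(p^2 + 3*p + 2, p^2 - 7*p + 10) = 1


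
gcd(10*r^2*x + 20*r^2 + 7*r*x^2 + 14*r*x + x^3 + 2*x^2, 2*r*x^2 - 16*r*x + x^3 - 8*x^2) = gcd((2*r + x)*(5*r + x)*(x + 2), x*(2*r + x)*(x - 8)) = 2*r + x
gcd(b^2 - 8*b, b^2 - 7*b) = b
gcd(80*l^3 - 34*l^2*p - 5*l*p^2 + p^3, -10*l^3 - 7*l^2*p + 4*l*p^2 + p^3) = -10*l^2 + 3*l*p + p^2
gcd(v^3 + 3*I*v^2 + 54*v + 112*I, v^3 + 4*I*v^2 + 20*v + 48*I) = v + 2*I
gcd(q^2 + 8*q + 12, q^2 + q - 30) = q + 6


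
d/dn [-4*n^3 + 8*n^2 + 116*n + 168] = -12*n^2 + 16*n + 116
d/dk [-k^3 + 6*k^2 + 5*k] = -3*k^2 + 12*k + 5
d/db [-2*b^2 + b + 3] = 1 - 4*b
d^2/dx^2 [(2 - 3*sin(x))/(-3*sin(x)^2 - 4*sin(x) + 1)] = (-27*sin(x)^5 + 108*sin(x)^4 + 72*sin(x)^3 - 64*sin(x)^2 - 85*sin(x) - 52)/(3*sin(x)^2 + 4*sin(x) - 1)^3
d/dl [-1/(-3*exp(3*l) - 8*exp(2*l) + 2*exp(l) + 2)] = (-9*exp(2*l) - 16*exp(l) + 2)*exp(l)/(3*exp(3*l) + 8*exp(2*l) - 2*exp(l) - 2)^2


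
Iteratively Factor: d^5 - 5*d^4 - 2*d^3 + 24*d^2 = (d - 3)*(d^4 - 2*d^3 - 8*d^2) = d*(d - 3)*(d^3 - 2*d^2 - 8*d) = d*(d - 3)*(d + 2)*(d^2 - 4*d) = d^2*(d - 3)*(d + 2)*(d - 4)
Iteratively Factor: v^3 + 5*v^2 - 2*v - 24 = (v + 4)*(v^2 + v - 6) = (v + 3)*(v + 4)*(v - 2)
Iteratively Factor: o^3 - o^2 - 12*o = (o + 3)*(o^2 - 4*o) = (o - 4)*(o + 3)*(o)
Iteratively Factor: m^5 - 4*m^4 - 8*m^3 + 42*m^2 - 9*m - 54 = (m - 3)*(m^4 - m^3 - 11*m^2 + 9*m + 18) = (m - 3)*(m + 3)*(m^3 - 4*m^2 + m + 6) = (m - 3)^2*(m + 3)*(m^2 - m - 2) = (m - 3)^2*(m - 2)*(m + 3)*(m + 1)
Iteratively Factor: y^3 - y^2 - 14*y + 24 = (y - 3)*(y^2 + 2*y - 8) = (y - 3)*(y + 4)*(y - 2)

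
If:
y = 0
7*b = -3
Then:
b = -3/7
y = 0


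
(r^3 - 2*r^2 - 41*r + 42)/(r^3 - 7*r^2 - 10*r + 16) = (r^2 - r - 42)/(r^2 - 6*r - 16)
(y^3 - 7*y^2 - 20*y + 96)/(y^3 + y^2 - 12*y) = (y - 8)/y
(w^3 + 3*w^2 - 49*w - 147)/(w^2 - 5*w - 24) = (w^2 - 49)/(w - 8)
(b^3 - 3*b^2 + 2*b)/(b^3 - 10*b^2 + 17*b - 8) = b*(b - 2)/(b^2 - 9*b + 8)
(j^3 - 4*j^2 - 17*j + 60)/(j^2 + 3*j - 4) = (j^2 - 8*j + 15)/(j - 1)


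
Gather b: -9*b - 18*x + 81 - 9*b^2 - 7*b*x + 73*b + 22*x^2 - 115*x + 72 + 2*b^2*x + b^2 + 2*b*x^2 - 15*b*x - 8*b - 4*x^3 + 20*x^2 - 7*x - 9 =b^2*(2*x - 8) + b*(2*x^2 - 22*x + 56) - 4*x^3 + 42*x^2 - 140*x + 144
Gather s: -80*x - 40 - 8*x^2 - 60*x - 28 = -8*x^2 - 140*x - 68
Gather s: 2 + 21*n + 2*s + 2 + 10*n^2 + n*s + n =10*n^2 + 22*n + s*(n + 2) + 4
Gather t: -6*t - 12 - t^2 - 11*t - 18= -t^2 - 17*t - 30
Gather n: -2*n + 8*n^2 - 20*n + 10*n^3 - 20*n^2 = 10*n^3 - 12*n^2 - 22*n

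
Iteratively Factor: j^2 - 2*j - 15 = (j + 3)*(j - 5)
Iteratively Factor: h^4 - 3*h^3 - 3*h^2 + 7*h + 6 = (h + 1)*(h^3 - 4*h^2 + h + 6) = (h - 2)*(h + 1)*(h^2 - 2*h - 3) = (h - 3)*(h - 2)*(h + 1)*(h + 1)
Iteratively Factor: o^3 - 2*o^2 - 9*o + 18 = (o - 2)*(o^2 - 9) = (o - 2)*(o + 3)*(o - 3)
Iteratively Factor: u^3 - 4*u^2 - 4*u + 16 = (u + 2)*(u^2 - 6*u + 8) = (u - 4)*(u + 2)*(u - 2)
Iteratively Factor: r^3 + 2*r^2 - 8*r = (r)*(r^2 + 2*r - 8) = r*(r - 2)*(r + 4)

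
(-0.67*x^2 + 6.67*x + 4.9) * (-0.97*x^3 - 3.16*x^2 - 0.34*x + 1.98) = 0.6499*x^5 - 4.3527*x^4 - 25.6024*x^3 - 19.0784*x^2 + 11.5406*x + 9.702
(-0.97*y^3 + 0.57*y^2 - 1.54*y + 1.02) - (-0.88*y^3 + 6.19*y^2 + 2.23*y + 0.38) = -0.09*y^3 - 5.62*y^2 - 3.77*y + 0.64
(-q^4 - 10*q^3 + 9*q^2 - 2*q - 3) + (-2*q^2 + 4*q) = -q^4 - 10*q^3 + 7*q^2 + 2*q - 3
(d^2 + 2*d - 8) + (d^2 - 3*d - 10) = 2*d^2 - d - 18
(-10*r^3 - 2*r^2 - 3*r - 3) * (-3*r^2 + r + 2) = 30*r^5 - 4*r^4 - 13*r^3 + 2*r^2 - 9*r - 6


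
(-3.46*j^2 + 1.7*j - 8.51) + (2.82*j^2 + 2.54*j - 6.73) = -0.64*j^2 + 4.24*j - 15.24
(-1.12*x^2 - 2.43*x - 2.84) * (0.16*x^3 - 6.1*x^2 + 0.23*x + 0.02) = -0.1792*x^5 + 6.4432*x^4 + 14.111*x^3 + 16.7427*x^2 - 0.7018*x - 0.0568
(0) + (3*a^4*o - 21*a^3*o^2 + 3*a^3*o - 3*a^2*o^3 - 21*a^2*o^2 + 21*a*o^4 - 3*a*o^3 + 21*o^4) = 3*a^4*o - 21*a^3*o^2 + 3*a^3*o - 3*a^2*o^3 - 21*a^2*o^2 + 21*a*o^4 - 3*a*o^3 + 21*o^4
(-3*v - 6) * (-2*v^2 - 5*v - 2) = 6*v^3 + 27*v^2 + 36*v + 12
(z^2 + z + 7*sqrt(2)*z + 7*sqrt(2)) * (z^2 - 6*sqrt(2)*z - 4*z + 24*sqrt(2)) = z^4 - 3*z^3 + sqrt(2)*z^3 - 88*z^2 - 3*sqrt(2)*z^2 - 4*sqrt(2)*z + 252*z + 336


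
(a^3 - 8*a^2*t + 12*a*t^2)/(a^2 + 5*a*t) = (a^2 - 8*a*t + 12*t^2)/(a + 5*t)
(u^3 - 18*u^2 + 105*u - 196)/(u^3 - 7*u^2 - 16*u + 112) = (u - 7)/(u + 4)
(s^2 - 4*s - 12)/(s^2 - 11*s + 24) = (s^2 - 4*s - 12)/(s^2 - 11*s + 24)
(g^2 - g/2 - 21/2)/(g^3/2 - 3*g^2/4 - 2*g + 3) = 2*(2*g^2 - g - 21)/(2*g^3 - 3*g^2 - 8*g + 12)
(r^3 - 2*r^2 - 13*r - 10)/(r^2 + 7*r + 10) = (r^2 - 4*r - 5)/(r + 5)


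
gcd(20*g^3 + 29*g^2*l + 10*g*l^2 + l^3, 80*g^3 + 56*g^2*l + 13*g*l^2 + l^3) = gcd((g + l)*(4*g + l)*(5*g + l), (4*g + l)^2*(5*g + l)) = 20*g^2 + 9*g*l + l^2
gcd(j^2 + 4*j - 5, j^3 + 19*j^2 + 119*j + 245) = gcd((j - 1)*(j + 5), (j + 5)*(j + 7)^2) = j + 5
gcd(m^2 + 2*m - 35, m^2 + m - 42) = m + 7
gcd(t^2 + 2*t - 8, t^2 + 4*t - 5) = 1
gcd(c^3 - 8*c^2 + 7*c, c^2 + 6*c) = c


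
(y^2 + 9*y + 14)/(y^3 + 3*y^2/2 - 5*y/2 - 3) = 2*(y + 7)/(2*y^2 - y - 3)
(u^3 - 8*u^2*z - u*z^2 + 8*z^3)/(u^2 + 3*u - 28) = (u^3 - 8*u^2*z - u*z^2 + 8*z^3)/(u^2 + 3*u - 28)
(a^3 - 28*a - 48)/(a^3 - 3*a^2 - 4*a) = (-a^3 + 28*a + 48)/(a*(-a^2 + 3*a + 4))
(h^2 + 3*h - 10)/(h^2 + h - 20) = (h - 2)/(h - 4)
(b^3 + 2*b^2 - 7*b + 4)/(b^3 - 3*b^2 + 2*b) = (b^2 + 3*b - 4)/(b*(b - 2))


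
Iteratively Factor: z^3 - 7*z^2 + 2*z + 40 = (z - 5)*(z^2 - 2*z - 8) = (z - 5)*(z + 2)*(z - 4)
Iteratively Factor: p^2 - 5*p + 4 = (p - 1)*(p - 4)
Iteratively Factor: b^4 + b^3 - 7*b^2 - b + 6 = (b - 1)*(b^3 + 2*b^2 - 5*b - 6) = (b - 2)*(b - 1)*(b^2 + 4*b + 3) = (b - 2)*(b - 1)*(b + 1)*(b + 3)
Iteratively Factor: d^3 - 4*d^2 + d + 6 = (d - 2)*(d^2 - 2*d - 3) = (d - 2)*(d + 1)*(d - 3)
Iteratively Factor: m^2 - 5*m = (m - 5)*(m)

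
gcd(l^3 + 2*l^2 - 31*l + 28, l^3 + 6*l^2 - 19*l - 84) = l^2 + 3*l - 28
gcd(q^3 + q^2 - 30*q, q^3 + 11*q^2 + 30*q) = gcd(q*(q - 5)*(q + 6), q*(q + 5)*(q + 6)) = q^2 + 6*q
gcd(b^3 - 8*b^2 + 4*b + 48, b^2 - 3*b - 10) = b + 2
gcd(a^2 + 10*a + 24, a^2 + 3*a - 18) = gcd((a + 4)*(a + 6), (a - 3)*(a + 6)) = a + 6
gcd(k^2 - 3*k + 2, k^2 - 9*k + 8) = k - 1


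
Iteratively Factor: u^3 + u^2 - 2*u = (u + 2)*(u^2 - u) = (u - 1)*(u + 2)*(u)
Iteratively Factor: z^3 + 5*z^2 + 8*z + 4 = (z + 2)*(z^2 + 3*z + 2) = (z + 2)^2*(z + 1)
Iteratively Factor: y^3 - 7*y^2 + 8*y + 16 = (y - 4)*(y^2 - 3*y - 4) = (y - 4)*(y + 1)*(y - 4)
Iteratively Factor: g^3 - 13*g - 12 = (g + 1)*(g^2 - g - 12) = (g - 4)*(g + 1)*(g + 3)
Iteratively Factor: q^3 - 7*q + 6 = (q + 3)*(q^2 - 3*q + 2) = (q - 1)*(q + 3)*(q - 2)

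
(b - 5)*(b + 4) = b^2 - b - 20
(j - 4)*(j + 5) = j^2 + j - 20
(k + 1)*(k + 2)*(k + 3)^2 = k^4 + 9*k^3 + 29*k^2 + 39*k + 18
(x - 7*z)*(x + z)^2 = x^3 - 5*x^2*z - 13*x*z^2 - 7*z^3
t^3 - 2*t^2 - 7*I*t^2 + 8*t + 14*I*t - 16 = (t - 2)*(t - 8*I)*(t + I)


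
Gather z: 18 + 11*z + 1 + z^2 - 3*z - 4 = z^2 + 8*z + 15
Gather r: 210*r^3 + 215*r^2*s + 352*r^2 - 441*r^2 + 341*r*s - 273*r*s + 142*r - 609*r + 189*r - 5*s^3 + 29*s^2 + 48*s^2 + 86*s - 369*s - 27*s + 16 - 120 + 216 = 210*r^3 + r^2*(215*s - 89) + r*(68*s - 278) - 5*s^3 + 77*s^2 - 310*s + 112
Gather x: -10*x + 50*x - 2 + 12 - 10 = 40*x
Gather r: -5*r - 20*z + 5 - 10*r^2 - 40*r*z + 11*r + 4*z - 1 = -10*r^2 + r*(6 - 40*z) - 16*z + 4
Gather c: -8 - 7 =-15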